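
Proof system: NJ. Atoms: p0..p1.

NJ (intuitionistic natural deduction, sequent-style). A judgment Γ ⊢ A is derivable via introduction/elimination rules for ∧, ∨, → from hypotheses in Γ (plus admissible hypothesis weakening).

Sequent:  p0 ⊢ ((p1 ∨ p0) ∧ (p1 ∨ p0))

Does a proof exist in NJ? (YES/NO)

Derivation trace:
[∧I] p0 ⊢ ((p1 ∨ p0) ∧ (p1 ∨ p0))
  [∨I₂] p0 ⊢ (p1 ∨ p0)
    [Ax] p0 ⊢ p0
  [∨I₂] p0 ⊢ (p1 ∨ p0)
    [Ax] p0 ⊢ p0

Result: YES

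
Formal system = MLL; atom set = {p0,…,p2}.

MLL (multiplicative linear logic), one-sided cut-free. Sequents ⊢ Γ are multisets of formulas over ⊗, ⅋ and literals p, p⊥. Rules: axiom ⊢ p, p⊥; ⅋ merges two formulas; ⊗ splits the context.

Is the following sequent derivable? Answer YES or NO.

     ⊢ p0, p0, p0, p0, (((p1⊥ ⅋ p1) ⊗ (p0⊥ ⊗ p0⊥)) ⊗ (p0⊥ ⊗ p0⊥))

Derivation trace:
[⊗]  ⊢ p0, p0, p0, p0, (((p1⊥ ⅋ p1) ⊗ (p0⊥ ⊗ p0⊥)) ⊗ (p0⊥ ⊗ p0⊥))
  [⊗]  ⊢ p0, p0, ((p1⊥ ⅋ p1) ⊗ (p0⊥ ⊗ p0⊥))
    [⅋]  ⊢ (p1⊥ ⅋ p1)
      [Ax]  ⊢ p1, p1⊥
    [⊗]  ⊢ p0, p0, (p0⊥ ⊗ p0⊥)
      [Ax]  ⊢ p0, p0⊥
      [Ax]  ⊢ p0, p0⊥
  [⊗]  ⊢ p0, p0, (p0⊥ ⊗ p0⊥)
    [Ax]  ⊢ p0, p0⊥
    [Ax]  ⊢ p0, p0⊥

Result: YES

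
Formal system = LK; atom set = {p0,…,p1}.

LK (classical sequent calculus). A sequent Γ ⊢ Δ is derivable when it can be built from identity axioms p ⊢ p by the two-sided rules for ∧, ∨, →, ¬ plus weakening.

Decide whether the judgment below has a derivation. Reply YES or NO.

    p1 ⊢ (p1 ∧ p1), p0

Derivation (root first):
[WR] p1 ⊢ (p1 ∧ p1), p0
  [∧R] p1 ⊢ (p1 ∧ p1)
    [Ax] p1 ⊢ p1
    [Ax] p1 ⊢ p1

Result: YES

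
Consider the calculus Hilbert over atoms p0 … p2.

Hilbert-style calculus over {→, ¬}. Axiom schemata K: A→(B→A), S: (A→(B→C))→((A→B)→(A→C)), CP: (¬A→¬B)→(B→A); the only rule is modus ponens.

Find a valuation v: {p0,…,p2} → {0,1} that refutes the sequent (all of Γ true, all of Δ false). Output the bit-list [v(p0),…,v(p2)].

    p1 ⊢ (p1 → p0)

Enumerate valuations to refute Γ ⊢ Δ:
  v=000: Γ:[p1=F] Δ:[(p1 → p0)=T] refutes=False
  v=001: Γ:[p1=F] Δ:[(p1 → p0)=T] refutes=False
  v=010: Γ:[p1=T] Δ:[(p1 → p0)=F] refutes=True  ← countermodel

Result: [0, 1, 0]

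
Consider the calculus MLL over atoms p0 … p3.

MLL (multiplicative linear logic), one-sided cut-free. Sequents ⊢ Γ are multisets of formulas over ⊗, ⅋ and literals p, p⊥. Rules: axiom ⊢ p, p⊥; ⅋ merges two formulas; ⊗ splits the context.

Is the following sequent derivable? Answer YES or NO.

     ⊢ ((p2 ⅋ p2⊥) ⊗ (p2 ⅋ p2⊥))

Derivation (root first):
[⊗]  ⊢ ((p2 ⅋ p2⊥) ⊗ (p2 ⅋ p2⊥))
  [⅋]  ⊢ (p2 ⅋ p2⊥)
    [Ax]  ⊢ p2, p2⊥
  [⅋]  ⊢ (p2 ⅋ p2⊥)
    [Ax]  ⊢ p2, p2⊥

Result: YES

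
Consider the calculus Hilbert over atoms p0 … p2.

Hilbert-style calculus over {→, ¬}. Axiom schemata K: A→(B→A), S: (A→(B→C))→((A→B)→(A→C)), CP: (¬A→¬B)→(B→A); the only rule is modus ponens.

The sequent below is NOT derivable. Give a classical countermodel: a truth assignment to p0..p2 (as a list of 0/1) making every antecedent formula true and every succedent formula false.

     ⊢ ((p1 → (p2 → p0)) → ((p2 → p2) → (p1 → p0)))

Search for a countermodel by truth-table:
  v=000: Γ:[] Δ:[((p1 → (p2 → p0)) → ((p2 → p2) → (p1 → p0)))=T] refutes=False
  v=001: Γ:[] Δ:[((p1 → (p2 → p0)) → ((p2 → p2) → (p1 → p0)))=T] refutes=False
  v=010: Γ:[] Δ:[((p1 → (p2 → p0)) → ((p2 → p2) → (p1 → p0)))=F] refutes=True  ← countermodel

Result: [0, 1, 0]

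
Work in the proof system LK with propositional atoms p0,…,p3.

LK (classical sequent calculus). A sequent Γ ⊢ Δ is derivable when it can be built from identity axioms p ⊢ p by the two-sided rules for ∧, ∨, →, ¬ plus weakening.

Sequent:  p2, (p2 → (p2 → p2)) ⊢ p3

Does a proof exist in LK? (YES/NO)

Enumerate valuations to refute Γ ⊢ Δ:
  v=0000: Γ:[p2=F, (p2 → (p2 → p2))=T] Δ:[p3=F] refutes=False
  v=0001: Γ:[p2=F, (p2 → (p2 → p2))=T] Δ:[p3=T] refutes=False
  v=0010: Γ:[p2=T, (p2 → (p2 → p2))=T] Δ:[p3=F] refutes=True  ← countermodel

Result: NO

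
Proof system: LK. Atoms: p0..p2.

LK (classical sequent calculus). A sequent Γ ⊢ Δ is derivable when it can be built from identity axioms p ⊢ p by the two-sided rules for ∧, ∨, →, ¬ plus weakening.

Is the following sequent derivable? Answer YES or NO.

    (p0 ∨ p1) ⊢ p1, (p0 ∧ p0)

Derivation (root first):
[∧R] (p0 ∨ p1) ⊢ p1, (p0 ∧ p0)
  [∨L] (p0 ∨ p1) ⊢ p1, p0
    [Ax] p0 ⊢ p0
    [Ax] p1 ⊢ p1
  [∨L] (p0 ∨ p1) ⊢ p1, p0
    [Ax] p0 ⊢ p0
    [Ax] p1 ⊢ p1

Result: YES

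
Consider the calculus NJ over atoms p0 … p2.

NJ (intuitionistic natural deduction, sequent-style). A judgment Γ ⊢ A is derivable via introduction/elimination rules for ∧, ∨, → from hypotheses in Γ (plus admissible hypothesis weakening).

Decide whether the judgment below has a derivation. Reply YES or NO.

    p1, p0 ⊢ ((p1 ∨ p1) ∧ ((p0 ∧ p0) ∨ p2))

Proof tree:
[∧I] p1, p0 ⊢ ((p1 ∨ p1) ∧ ((p0 ∧ p0) ∨ p2))
  [∨I₂] p1 ⊢ (p1 ∨ p1)
    [Ax] p1 ⊢ p1
  [∨I₁] p0 ⊢ ((p0 ∧ p0) ∨ p2)
    [∧I] p0 ⊢ (p0 ∧ p0)
      [Ax] p0 ⊢ p0
      [Ax] p0 ⊢ p0

Result: YES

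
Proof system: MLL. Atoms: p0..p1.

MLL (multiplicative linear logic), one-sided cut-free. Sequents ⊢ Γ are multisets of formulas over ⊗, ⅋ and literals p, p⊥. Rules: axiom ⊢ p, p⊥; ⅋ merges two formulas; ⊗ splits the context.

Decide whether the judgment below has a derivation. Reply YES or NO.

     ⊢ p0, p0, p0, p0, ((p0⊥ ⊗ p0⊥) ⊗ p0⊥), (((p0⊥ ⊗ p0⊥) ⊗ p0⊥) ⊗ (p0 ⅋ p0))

Derivation (root first):
[⊗]  ⊢ p0, p0, p0, p0, ((p0⊥ ⊗ p0⊥) ⊗ p0⊥), (((p0⊥ ⊗ p0⊥) ⊗ p0⊥) ⊗ (p0 ⅋ p0))
  [⊗]  ⊢ p0, p0, p0, ((p0⊥ ⊗ p0⊥) ⊗ p0⊥)
    [⊗]  ⊢ p0, p0, (p0⊥ ⊗ p0⊥)
      [Ax]  ⊢ p0, p0⊥
      [Ax]  ⊢ p0, p0⊥
    [Ax]  ⊢ p0, p0⊥
  [⅋]  ⊢ p0, ((p0⊥ ⊗ p0⊥) ⊗ p0⊥), (p0 ⅋ p0)
    [⊗]  ⊢ p0, p0, p0, ((p0⊥ ⊗ p0⊥) ⊗ p0⊥)
      [⊗]  ⊢ p0, p0, (p0⊥ ⊗ p0⊥)
        [Ax]  ⊢ p0, p0⊥
        [Ax]  ⊢ p0, p0⊥
      [Ax]  ⊢ p0, p0⊥

Result: YES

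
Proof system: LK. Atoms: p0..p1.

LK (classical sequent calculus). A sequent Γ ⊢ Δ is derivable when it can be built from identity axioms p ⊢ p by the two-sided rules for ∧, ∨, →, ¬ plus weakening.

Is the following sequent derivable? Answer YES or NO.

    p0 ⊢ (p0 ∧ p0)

Proof tree:
[∧R] p0 ⊢ (p0 ∧ p0)
  [WL] p0, p0 ⊢ p0
    [Ax] p0 ⊢ p0
  [Ax] p0 ⊢ p0

Result: YES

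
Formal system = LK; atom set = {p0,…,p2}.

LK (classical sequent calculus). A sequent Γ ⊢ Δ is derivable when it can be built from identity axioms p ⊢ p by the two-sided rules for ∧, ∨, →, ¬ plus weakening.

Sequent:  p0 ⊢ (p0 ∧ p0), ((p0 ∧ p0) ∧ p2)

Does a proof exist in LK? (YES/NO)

Derivation (root first):
[∧R] p0 ⊢ (p0 ∧ p0), ((p0 ∧ p0) ∧ p2)
  [∧R] p0 ⊢ (p0 ∧ p0)
    [Ax] p0 ⊢ p0
    [Ax] p0 ⊢ p0
  [WR] p0 ⊢ (p0 ∧ p0), p2
    [∧R] p0 ⊢ (p0 ∧ p0)
      [Ax] p0 ⊢ p0
      [Ax] p0 ⊢ p0

Result: YES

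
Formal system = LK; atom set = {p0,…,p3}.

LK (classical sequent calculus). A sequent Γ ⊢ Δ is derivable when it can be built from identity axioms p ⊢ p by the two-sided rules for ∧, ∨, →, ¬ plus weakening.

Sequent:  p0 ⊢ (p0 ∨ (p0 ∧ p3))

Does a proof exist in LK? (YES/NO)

Derivation trace:
[∨R] p0 ⊢ (p0 ∨ (p0 ∧ p3))
  [∧R] p0 ⊢ p0, (p0 ∧ p3)
    [Ax] p0 ⊢ p0
    [WR] p0 ⊢ p0, p3
      [Ax] p0 ⊢ p0

Result: YES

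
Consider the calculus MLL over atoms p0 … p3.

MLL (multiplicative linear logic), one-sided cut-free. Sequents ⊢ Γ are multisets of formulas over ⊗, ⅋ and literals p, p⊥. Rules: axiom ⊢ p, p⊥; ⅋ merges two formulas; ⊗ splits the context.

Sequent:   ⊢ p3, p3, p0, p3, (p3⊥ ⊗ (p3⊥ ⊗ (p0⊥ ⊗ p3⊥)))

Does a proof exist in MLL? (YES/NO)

Derivation (root first):
[⊗]  ⊢ p3, p3, p0, p3, (p3⊥ ⊗ (p3⊥ ⊗ (p0⊥ ⊗ p3⊥)))
  [Ax]  ⊢ p3, p3⊥
  [⊗]  ⊢ p3, p0, p3, (p3⊥ ⊗ (p0⊥ ⊗ p3⊥))
    [Ax]  ⊢ p3, p3⊥
    [⊗]  ⊢ p0, p3, (p0⊥ ⊗ p3⊥)
      [Ax]  ⊢ p0, p0⊥
      [Ax]  ⊢ p3, p3⊥

Result: YES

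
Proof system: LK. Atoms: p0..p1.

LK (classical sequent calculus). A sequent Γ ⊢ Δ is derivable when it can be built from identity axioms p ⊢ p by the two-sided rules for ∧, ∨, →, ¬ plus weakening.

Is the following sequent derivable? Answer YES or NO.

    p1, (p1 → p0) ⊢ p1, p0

Proof tree:
[→L] p1, (p1 → p0) ⊢ p1, p0
  [Ax] p1 ⊢ p1
  [WR] p1, p0 ⊢ p1, p0
    [WL] p1, p0 ⊢ p1
      [Ax] p1 ⊢ p1

Result: YES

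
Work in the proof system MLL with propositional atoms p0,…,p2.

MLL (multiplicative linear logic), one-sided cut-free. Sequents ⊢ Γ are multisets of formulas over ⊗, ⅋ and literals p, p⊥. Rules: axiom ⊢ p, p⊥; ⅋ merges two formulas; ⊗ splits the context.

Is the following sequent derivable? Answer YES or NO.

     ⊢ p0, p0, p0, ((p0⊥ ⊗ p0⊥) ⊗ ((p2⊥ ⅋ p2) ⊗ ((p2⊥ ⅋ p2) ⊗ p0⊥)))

Derivation trace:
[⊗]  ⊢ p0, p0, p0, ((p0⊥ ⊗ p0⊥) ⊗ ((p2⊥ ⅋ p2) ⊗ ((p2⊥ ⅋ p2) ⊗ p0⊥)))
  [⊗]  ⊢ p0, p0, (p0⊥ ⊗ p0⊥)
    [Ax]  ⊢ p0, p0⊥
    [Ax]  ⊢ p0, p0⊥
  [⊗]  ⊢ p0, ((p2⊥ ⅋ p2) ⊗ ((p2⊥ ⅋ p2) ⊗ p0⊥))
    [⅋]  ⊢ (p2⊥ ⅋ p2)
      [Ax]  ⊢ p2, p2⊥
    [⊗]  ⊢ p0, ((p2⊥ ⅋ p2) ⊗ p0⊥)
      [⅋]  ⊢ (p2⊥ ⅋ p2)
        [Ax]  ⊢ p2, p2⊥
      [Ax]  ⊢ p0, p0⊥

Result: YES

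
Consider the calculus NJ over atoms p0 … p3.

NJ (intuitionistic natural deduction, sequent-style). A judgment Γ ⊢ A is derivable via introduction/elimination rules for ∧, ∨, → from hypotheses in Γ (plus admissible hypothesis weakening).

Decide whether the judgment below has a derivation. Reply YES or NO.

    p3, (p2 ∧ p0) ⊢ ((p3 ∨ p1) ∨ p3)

Proof tree:
[∨I₁] p3, (p2 ∧ p0) ⊢ ((p3 ∨ p1) ∨ p3)
  [∨I₁] p3, (p2 ∧ p0) ⊢ (p3 ∨ p1)
    [Wk] p3, (p2 ∧ p0) ⊢ p3
      [Ax] p3 ⊢ p3

Result: YES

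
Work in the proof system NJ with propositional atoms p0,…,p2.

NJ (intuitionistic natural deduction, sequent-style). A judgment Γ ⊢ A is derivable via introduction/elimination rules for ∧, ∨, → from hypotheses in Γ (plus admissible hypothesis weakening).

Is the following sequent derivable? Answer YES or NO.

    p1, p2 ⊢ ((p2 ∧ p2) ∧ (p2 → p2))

Derivation (root first):
[∧I] p1, p2 ⊢ ((p2 ∧ p2) ∧ (p2 → p2))
  [Wk] p2, p1 ⊢ (p2 ∧ p2)
    [∧I] p2 ⊢ (p2 ∧ p2)
      [Ax] p2 ⊢ p2
      [Ax] p2 ⊢ p2
  [→I]  ⊢ (p2 → p2)
    [Ax] p2 ⊢ p2

Result: YES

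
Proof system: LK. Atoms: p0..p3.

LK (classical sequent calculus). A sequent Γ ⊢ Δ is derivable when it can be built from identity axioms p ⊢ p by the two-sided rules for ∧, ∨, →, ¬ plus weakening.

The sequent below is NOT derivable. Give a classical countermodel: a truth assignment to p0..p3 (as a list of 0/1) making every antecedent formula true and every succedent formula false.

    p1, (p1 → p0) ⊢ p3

Truth-table refutation:
  v=0000: Γ:[p1=F, (p1 → p0)=T] Δ:[p3=F] refutes=False
  v=0001: Γ:[p1=F, (p1 → p0)=T] Δ:[p3=T] refutes=False
  v=0010: Γ:[p1=F, (p1 → p0)=T] Δ:[p3=F] refutes=False
  v=0011: Γ:[p1=F, (p1 → p0)=T] Δ:[p3=T] refutes=False
  v=0100: Γ:[p1=T, (p1 → p0)=F] Δ:[p3=F] refutes=False
  v=0101: Γ:[p1=T, (p1 → p0)=F] Δ:[p3=T] refutes=False
  v=0110: Γ:[p1=T, (p1 → p0)=F] Δ:[p3=F] refutes=False
  v=0111: Γ:[p1=T, (p1 → p0)=F] Δ:[p3=T] refutes=False
  v=1000: Γ:[p1=F, (p1 → p0)=T] Δ:[p3=F] refutes=False
  v=1001: Γ:[p1=F, (p1 → p0)=T] Δ:[p3=T] refutes=False
  v=1010: Γ:[p1=F, (p1 → p0)=T] Δ:[p3=F] refutes=False
  v=1011: Γ:[p1=F, (p1 → p0)=T] Δ:[p3=T] refutes=False
  v=1100: Γ:[p1=T, (p1 → p0)=T] Δ:[p3=F] refutes=True  ← countermodel

Result: [1, 1, 0, 0]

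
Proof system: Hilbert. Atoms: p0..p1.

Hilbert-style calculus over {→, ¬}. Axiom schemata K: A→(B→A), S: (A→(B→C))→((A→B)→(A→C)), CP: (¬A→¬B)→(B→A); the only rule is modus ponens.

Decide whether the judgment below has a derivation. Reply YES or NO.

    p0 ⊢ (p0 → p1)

Search for a countermodel by truth-table:
  v=00: Γ:[p0=F] Δ:[(p0 → p1)=T] refutes=False
  v=01: Γ:[p0=F] Δ:[(p0 → p1)=T] refutes=False
  v=10: Γ:[p0=T] Δ:[(p0 → p1)=F] refutes=True  ← countermodel

Result: NO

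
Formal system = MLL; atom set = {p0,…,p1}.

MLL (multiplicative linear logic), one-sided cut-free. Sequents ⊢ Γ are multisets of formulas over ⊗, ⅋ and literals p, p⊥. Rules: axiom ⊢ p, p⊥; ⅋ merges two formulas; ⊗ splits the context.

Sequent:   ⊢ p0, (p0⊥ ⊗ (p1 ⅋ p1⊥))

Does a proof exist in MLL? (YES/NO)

Derivation trace:
[⊗]  ⊢ p0, (p0⊥ ⊗ (p1 ⅋ p1⊥))
  [Ax]  ⊢ p0, p0⊥
  [⅋]  ⊢ (p1 ⅋ p1⊥)
    [Ax]  ⊢ p1, p1⊥

Result: YES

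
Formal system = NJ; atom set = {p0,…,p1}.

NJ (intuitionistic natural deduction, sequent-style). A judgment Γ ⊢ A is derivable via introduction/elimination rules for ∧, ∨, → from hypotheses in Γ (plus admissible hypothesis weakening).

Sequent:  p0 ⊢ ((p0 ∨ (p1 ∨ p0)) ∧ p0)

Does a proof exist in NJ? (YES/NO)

Derivation (root first):
[∧I] p0 ⊢ ((p0 ∨ (p1 ∨ p0)) ∧ p0)
  [∨I₂] p0 ⊢ (p0 ∨ (p1 ∨ p0))
    [∨I₂] p0 ⊢ (p1 ∨ p0)
      [Ax] p0 ⊢ p0
  [Ax] p0 ⊢ p0

Result: YES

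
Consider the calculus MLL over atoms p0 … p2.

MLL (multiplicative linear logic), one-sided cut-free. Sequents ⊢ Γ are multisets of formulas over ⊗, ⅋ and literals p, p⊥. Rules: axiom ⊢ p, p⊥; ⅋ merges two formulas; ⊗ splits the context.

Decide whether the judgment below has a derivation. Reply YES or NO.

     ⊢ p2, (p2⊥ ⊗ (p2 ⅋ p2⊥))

Proof tree:
[⊗]  ⊢ p2, (p2⊥ ⊗ (p2 ⅋ p2⊥))
  [Ax]  ⊢ p2, p2⊥
  [⅋]  ⊢ (p2 ⅋ p2⊥)
    [Ax]  ⊢ p2, p2⊥

Result: YES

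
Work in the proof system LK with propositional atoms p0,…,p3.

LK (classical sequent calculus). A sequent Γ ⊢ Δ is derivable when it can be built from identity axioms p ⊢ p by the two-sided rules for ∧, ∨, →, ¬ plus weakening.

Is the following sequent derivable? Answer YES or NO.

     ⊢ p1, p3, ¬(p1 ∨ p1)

Proof tree:
[¬R]  ⊢ p1, p3, ¬(p1 ∨ p1)
  [∨L] (p1 ∨ p1) ⊢ p1, p3
    [WR] p1 ⊢ p1, p3
      [Ax] p1 ⊢ p1
    [WR] p1 ⊢ p1, p3
      [Ax] p1 ⊢ p1

Result: YES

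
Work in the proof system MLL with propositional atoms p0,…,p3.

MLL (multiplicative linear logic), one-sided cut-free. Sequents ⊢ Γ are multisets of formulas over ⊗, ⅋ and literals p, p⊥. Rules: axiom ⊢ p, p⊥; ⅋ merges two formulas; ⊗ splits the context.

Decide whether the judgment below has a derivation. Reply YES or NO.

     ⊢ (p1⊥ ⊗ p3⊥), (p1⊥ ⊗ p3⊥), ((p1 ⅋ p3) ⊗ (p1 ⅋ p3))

Proof tree:
[⊗]  ⊢ (p1⊥ ⊗ p3⊥), (p1⊥ ⊗ p3⊥), ((p1 ⅋ p3) ⊗ (p1 ⅋ p3))
  [⅋]  ⊢ (p1⊥ ⊗ p3⊥), (p1 ⅋ p3)
    [⊗]  ⊢ p1, p3, (p1⊥ ⊗ p3⊥)
      [Ax]  ⊢ p1, p1⊥
      [Ax]  ⊢ p3, p3⊥
  [⅋]  ⊢ (p1⊥ ⊗ p3⊥), (p1 ⅋ p3)
    [⊗]  ⊢ p1, p3, (p1⊥ ⊗ p3⊥)
      [Ax]  ⊢ p1, p1⊥
      [Ax]  ⊢ p3, p3⊥

Result: YES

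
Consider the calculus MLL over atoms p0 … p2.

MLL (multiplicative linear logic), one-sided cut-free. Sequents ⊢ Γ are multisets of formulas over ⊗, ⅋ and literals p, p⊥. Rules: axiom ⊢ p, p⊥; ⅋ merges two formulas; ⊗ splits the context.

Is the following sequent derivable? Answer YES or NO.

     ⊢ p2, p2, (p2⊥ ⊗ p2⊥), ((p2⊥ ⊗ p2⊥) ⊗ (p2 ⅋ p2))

Derivation trace:
[⊗]  ⊢ p2, p2, (p2⊥ ⊗ p2⊥), ((p2⊥ ⊗ p2⊥) ⊗ (p2 ⅋ p2))
  [⊗]  ⊢ p2, p2, (p2⊥ ⊗ p2⊥)
    [Ax]  ⊢ p2, p2⊥
    [Ax]  ⊢ p2, p2⊥
  [⅋]  ⊢ (p2⊥ ⊗ p2⊥), (p2 ⅋ p2)
    [⊗]  ⊢ p2, p2, (p2⊥ ⊗ p2⊥)
      [Ax]  ⊢ p2, p2⊥
      [Ax]  ⊢ p2, p2⊥

Result: YES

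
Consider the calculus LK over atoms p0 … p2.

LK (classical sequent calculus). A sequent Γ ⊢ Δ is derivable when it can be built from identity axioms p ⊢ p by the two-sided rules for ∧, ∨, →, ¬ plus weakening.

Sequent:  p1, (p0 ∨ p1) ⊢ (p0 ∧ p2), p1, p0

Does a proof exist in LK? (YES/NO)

Derivation (root first):
[∨L] p1, (p0 ∨ p1) ⊢ (p0 ∧ p2), p1, p0
  [∧R] p1, p0 ⊢ p0, (p0 ∧ p2)
    [WL] p0, p1, p1 ⊢ p0
      [WL] p0, p1 ⊢ p0
        [Ax] p0 ⊢ p0
    [WR] p0 ⊢ p0, p2
      [Ax] p0 ⊢ p0
  [Ax] p1 ⊢ p1

Result: YES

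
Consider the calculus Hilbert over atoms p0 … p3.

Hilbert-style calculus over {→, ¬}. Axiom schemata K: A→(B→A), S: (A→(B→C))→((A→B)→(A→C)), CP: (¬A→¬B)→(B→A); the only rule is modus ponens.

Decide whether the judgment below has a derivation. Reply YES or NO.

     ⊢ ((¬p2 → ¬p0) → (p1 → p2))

Search for a countermodel by truth-table:
  v=0000: Γ:[] Δ:[((¬p2 → ¬p0) → (p1 → p2))=T] refutes=False
  v=0001: Γ:[] Δ:[((¬p2 → ¬p0) → (p1 → p2))=T] refutes=False
  v=0010: Γ:[] Δ:[((¬p2 → ¬p0) → (p1 → p2))=T] refutes=False
  v=0011: Γ:[] Δ:[((¬p2 → ¬p0) → (p1 → p2))=T] refutes=False
  v=0100: Γ:[] Δ:[((¬p2 → ¬p0) → (p1 → p2))=F] refutes=True  ← countermodel

Result: NO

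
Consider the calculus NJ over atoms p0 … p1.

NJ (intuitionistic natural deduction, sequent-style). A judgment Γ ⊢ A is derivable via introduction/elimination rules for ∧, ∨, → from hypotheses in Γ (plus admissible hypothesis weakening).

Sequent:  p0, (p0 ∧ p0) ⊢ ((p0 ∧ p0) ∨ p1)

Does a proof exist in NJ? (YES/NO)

Derivation (root first):
[∨I₁] p0, (p0 ∧ p0) ⊢ ((p0 ∧ p0) ∨ p1)
  [Wk] p0, (p0 ∧ p0) ⊢ (p0 ∧ p0)
    [∧I] p0 ⊢ (p0 ∧ p0)
      [Ax] p0 ⊢ p0
      [Ax] p0 ⊢ p0

Result: YES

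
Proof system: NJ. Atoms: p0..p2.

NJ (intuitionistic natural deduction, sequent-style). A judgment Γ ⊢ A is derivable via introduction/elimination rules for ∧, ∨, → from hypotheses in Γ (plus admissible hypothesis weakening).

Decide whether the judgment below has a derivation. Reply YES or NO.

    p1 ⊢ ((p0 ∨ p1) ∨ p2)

Derivation (root first):
[∨I₁] p1 ⊢ ((p0 ∨ p1) ∨ p2)
  [∨I₂] p1 ⊢ (p0 ∨ p1)
    [Ax] p1 ⊢ p1

Result: YES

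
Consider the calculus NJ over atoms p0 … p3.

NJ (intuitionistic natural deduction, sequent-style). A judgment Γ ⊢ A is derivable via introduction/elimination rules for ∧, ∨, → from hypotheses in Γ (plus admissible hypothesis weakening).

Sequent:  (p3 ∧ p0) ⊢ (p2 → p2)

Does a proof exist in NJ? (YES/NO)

Derivation (root first):
[Wk] (p3 ∧ p0) ⊢ (p2 → p2)
  [→I]  ⊢ (p2 → p2)
    [Ax] p2 ⊢ p2

Result: YES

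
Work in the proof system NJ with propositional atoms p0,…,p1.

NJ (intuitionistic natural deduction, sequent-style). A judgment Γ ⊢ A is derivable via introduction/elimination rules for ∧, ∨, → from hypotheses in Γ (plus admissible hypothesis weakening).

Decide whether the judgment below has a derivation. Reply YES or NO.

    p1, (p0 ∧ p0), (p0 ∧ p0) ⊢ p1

Derivation (root first):
[Wk] p1, (p0 ∧ p0), (p0 ∧ p0) ⊢ p1
  [Wk] p1, (p0 ∧ p0) ⊢ p1
    [Ax] p1 ⊢ p1

Result: YES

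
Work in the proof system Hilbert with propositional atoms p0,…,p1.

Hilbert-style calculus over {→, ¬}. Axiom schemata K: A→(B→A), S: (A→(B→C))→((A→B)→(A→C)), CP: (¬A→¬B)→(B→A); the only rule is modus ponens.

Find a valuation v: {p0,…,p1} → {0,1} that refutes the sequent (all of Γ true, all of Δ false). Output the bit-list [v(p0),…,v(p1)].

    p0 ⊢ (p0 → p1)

Enumerate valuations to refute Γ ⊢ Δ:
  v=00: Γ:[p0=F] Δ:[(p0 → p1)=T] refutes=False
  v=01: Γ:[p0=F] Δ:[(p0 → p1)=T] refutes=False
  v=10: Γ:[p0=T] Δ:[(p0 → p1)=F] refutes=True  ← countermodel

Result: [1, 0]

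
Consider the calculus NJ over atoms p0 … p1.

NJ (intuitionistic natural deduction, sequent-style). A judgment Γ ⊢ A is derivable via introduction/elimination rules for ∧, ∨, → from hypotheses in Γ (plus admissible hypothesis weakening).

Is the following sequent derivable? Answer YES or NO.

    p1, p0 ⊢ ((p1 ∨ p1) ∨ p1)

Derivation trace:
[∨I₁] p1, p0 ⊢ ((p1 ∨ p1) ∨ p1)
  [Wk] p1, p0 ⊢ (p1 ∨ p1)
    [∨I₁] p1 ⊢ (p1 ∨ p1)
      [Ax] p1 ⊢ p1

Result: YES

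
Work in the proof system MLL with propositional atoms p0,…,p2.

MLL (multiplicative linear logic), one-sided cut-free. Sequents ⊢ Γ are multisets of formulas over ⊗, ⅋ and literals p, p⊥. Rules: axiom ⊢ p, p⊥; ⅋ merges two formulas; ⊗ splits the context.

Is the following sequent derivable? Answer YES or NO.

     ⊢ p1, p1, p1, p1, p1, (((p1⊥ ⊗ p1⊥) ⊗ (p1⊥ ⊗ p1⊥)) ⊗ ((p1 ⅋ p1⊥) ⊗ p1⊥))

Proof tree:
[⊗]  ⊢ p1, p1, p1, p1, p1, (((p1⊥ ⊗ p1⊥) ⊗ (p1⊥ ⊗ p1⊥)) ⊗ ((p1 ⅋ p1⊥) ⊗ p1⊥))
  [⊗]  ⊢ p1, p1, p1, p1, ((p1⊥ ⊗ p1⊥) ⊗ (p1⊥ ⊗ p1⊥))
    [⊗]  ⊢ p1, p1, (p1⊥ ⊗ p1⊥)
      [Ax]  ⊢ p1, p1⊥
      [Ax]  ⊢ p1, p1⊥
    [⊗]  ⊢ p1, p1, (p1⊥ ⊗ p1⊥)
      [Ax]  ⊢ p1, p1⊥
      [Ax]  ⊢ p1, p1⊥
  [⊗]  ⊢ p1, ((p1 ⅋ p1⊥) ⊗ p1⊥)
    [⅋]  ⊢ (p1 ⅋ p1⊥)
      [Ax]  ⊢ p1, p1⊥
    [Ax]  ⊢ p1, p1⊥

Result: YES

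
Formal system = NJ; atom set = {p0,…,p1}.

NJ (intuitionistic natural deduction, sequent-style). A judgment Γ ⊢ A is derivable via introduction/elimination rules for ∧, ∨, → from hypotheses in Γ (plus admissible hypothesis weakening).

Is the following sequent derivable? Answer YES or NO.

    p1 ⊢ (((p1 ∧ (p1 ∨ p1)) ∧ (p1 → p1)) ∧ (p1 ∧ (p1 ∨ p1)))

Proof tree:
[∧I] p1 ⊢ (((p1 ∧ (p1 ∨ p1)) ∧ (p1 → p1)) ∧ (p1 ∧ (p1 ∨ p1)))
  [∧I] p1 ⊢ ((p1 ∧ (p1 ∨ p1)) ∧ (p1 → p1))
    [∧I] p1 ⊢ (p1 ∧ (p1 ∨ p1))
      [Ax] p1 ⊢ p1
      [∨I₁] p1 ⊢ (p1 ∨ p1)
        [Ax] p1 ⊢ p1
    [→I]  ⊢ (p1 → p1)
      [Ax] p1 ⊢ p1
  [∧I] p1 ⊢ (p1 ∧ (p1 ∨ p1))
    [Ax] p1 ⊢ p1
    [∨I₁] p1 ⊢ (p1 ∨ p1)
      [Ax] p1 ⊢ p1

Result: YES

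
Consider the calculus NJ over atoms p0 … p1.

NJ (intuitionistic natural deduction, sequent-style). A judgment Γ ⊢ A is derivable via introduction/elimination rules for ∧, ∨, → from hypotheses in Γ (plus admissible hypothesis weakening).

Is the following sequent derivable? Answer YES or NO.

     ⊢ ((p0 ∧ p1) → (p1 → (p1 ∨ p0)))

Derivation (root first):
[→I]  ⊢ ((p0 ∧ p1) → (p1 → (p1 ∨ p0)))
  [Wk] (p0 ∧ p1) ⊢ (p1 → (p1 ∨ p0))
    [→I]  ⊢ (p1 → (p1 ∨ p0))
      [∨I₁] p1 ⊢ (p1 ∨ p0)
        [Ax] p1 ⊢ p1

Result: YES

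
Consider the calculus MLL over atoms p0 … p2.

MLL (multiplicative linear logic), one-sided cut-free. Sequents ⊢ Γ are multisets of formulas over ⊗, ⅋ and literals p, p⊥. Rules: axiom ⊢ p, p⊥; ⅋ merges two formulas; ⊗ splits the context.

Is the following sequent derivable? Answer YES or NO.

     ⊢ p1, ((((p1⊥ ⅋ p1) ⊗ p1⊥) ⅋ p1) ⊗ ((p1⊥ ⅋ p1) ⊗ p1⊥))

Derivation (root first):
[⊗]  ⊢ p1, ((((p1⊥ ⅋ p1) ⊗ p1⊥) ⅋ p1) ⊗ ((p1⊥ ⅋ p1) ⊗ p1⊥))
  [⅋]  ⊢ (((p1⊥ ⅋ p1) ⊗ p1⊥) ⅋ p1)
    [⊗]  ⊢ p1, ((p1⊥ ⅋ p1) ⊗ p1⊥)
      [⅋]  ⊢ (p1⊥ ⅋ p1)
        [Ax]  ⊢ p1, p1⊥
      [Ax]  ⊢ p1, p1⊥
  [⊗]  ⊢ p1, ((p1⊥ ⅋ p1) ⊗ p1⊥)
    [⅋]  ⊢ (p1⊥ ⅋ p1)
      [Ax]  ⊢ p1, p1⊥
    [Ax]  ⊢ p1, p1⊥

Result: YES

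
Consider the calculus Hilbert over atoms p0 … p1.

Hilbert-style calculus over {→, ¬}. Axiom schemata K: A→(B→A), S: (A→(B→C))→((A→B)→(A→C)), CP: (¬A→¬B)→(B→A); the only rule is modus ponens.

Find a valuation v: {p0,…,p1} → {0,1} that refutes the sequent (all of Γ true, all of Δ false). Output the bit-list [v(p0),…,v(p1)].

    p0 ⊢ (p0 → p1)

Enumerate valuations to refute Γ ⊢ Δ:
  v=00: Γ:[p0=F] Δ:[(p0 → p1)=T] refutes=False
  v=01: Γ:[p0=F] Δ:[(p0 → p1)=T] refutes=False
  v=10: Γ:[p0=T] Δ:[(p0 → p1)=F] refutes=True  ← countermodel

Result: [1, 0]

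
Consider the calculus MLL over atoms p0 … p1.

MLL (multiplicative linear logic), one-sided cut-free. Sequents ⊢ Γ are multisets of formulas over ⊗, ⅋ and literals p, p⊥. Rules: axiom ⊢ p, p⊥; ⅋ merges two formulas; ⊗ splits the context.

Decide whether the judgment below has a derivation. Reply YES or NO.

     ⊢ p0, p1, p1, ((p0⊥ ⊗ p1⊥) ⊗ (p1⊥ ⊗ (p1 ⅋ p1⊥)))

Derivation (root first):
[⊗]  ⊢ p0, p1, p1, ((p0⊥ ⊗ p1⊥) ⊗ (p1⊥ ⊗ (p1 ⅋ p1⊥)))
  [⊗]  ⊢ p0, p1, (p0⊥ ⊗ p1⊥)
    [Ax]  ⊢ p0, p0⊥
    [Ax]  ⊢ p1, p1⊥
  [⊗]  ⊢ p1, (p1⊥ ⊗ (p1 ⅋ p1⊥))
    [Ax]  ⊢ p1, p1⊥
    [⅋]  ⊢ (p1 ⅋ p1⊥)
      [Ax]  ⊢ p1, p1⊥

Result: YES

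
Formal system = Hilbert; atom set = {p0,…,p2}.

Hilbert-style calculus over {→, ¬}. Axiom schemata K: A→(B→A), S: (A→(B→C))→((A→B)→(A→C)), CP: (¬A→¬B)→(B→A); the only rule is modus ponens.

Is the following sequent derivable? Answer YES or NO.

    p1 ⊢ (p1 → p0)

Truth-table refutation:
  v=000: Γ:[p1=F] Δ:[(p1 → p0)=T] refutes=False
  v=001: Γ:[p1=F] Δ:[(p1 → p0)=T] refutes=False
  v=010: Γ:[p1=T] Δ:[(p1 → p0)=F] refutes=True  ← countermodel

Result: NO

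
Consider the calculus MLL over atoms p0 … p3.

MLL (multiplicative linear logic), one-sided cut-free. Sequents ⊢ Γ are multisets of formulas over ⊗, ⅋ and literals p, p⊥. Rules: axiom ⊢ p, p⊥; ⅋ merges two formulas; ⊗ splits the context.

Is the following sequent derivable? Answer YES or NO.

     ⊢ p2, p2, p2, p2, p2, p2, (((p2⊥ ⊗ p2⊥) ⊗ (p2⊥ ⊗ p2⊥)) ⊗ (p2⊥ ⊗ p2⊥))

Derivation (root first):
[⊗]  ⊢ p2, p2, p2, p2, p2, p2, (((p2⊥ ⊗ p2⊥) ⊗ (p2⊥ ⊗ p2⊥)) ⊗ (p2⊥ ⊗ p2⊥))
  [⊗]  ⊢ p2, p2, p2, p2, ((p2⊥ ⊗ p2⊥) ⊗ (p2⊥ ⊗ p2⊥))
    [⊗]  ⊢ p2, p2, (p2⊥ ⊗ p2⊥)
      [Ax]  ⊢ p2, p2⊥
      [Ax]  ⊢ p2, p2⊥
    [⊗]  ⊢ p2, p2, (p2⊥ ⊗ p2⊥)
      [Ax]  ⊢ p2, p2⊥
      [Ax]  ⊢ p2, p2⊥
  [⊗]  ⊢ p2, p2, (p2⊥ ⊗ p2⊥)
    [Ax]  ⊢ p2, p2⊥
    [Ax]  ⊢ p2, p2⊥

Result: YES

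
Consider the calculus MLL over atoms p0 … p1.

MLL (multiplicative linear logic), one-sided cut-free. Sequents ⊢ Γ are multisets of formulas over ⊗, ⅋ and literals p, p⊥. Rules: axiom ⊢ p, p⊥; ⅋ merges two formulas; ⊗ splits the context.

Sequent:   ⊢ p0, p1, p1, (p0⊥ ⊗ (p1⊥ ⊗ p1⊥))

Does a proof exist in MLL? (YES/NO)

Derivation trace:
[⊗]  ⊢ p0, p1, p1, (p0⊥ ⊗ (p1⊥ ⊗ p1⊥))
  [Ax]  ⊢ p0, p0⊥
  [⊗]  ⊢ p1, p1, (p1⊥ ⊗ p1⊥)
    [Ax]  ⊢ p1, p1⊥
    [Ax]  ⊢ p1, p1⊥

Result: YES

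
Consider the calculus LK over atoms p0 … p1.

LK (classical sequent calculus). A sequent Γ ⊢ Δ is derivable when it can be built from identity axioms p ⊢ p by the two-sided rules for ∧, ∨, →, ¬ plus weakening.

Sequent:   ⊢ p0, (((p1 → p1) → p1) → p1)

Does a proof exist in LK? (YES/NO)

Derivation (root first):
[→R]  ⊢ p0, (((p1 → p1) → p1) → p1)
  [→L] ((p1 → p1) → p1) ⊢ p1, p0
    [→R]  ⊢ (p1 → p1)
      [Ax] p1 ⊢ p1
    [WR] p1 ⊢ p1, p0
      [Ax] p1 ⊢ p1

Result: YES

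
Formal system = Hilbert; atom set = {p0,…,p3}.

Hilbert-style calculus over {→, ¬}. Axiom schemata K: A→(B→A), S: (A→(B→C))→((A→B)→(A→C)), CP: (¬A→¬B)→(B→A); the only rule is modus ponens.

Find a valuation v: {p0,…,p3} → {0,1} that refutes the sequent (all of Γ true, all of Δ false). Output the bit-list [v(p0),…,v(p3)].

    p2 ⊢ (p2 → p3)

Search for a countermodel by truth-table:
  v=0000: Γ:[p2=F] Δ:[(p2 → p3)=T] refutes=False
  v=0001: Γ:[p2=F] Δ:[(p2 → p3)=T] refutes=False
  v=0010: Γ:[p2=T] Δ:[(p2 → p3)=F] refutes=True  ← countermodel

Result: [0, 0, 1, 0]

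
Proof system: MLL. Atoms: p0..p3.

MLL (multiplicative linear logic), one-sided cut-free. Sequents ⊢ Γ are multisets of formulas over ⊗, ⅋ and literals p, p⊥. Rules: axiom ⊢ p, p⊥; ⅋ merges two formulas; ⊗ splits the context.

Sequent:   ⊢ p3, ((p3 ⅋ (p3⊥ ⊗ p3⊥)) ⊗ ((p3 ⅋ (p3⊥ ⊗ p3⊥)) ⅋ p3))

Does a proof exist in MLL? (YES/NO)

Derivation trace:
[⊗]  ⊢ p3, ((p3 ⅋ (p3⊥ ⊗ p3⊥)) ⊗ ((p3 ⅋ (p3⊥ ⊗ p3⊥)) ⅋ p3))
  [⅋]  ⊢ p3, (p3 ⅋ (p3⊥ ⊗ p3⊥))
    [⊗]  ⊢ p3, p3, (p3⊥ ⊗ p3⊥)
      [Ax]  ⊢ p3, p3⊥
      [Ax]  ⊢ p3, p3⊥
  [⅋]  ⊢ ((p3 ⅋ (p3⊥ ⊗ p3⊥)) ⅋ p3)
    [⅋]  ⊢ p3, (p3 ⅋ (p3⊥ ⊗ p3⊥))
      [⊗]  ⊢ p3, p3, (p3⊥ ⊗ p3⊥)
        [Ax]  ⊢ p3, p3⊥
        [Ax]  ⊢ p3, p3⊥

Result: YES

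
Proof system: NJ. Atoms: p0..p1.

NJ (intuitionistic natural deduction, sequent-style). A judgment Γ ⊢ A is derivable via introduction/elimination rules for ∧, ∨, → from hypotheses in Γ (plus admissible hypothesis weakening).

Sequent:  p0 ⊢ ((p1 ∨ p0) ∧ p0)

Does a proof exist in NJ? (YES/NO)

Derivation (root first):
[∧I] p0 ⊢ ((p1 ∨ p0) ∧ p0)
  [∨I₂] p0 ⊢ (p1 ∨ p0)
    [Ax] p0 ⊢ p0
  [Ax] p0 ⊢ p0

Result: YES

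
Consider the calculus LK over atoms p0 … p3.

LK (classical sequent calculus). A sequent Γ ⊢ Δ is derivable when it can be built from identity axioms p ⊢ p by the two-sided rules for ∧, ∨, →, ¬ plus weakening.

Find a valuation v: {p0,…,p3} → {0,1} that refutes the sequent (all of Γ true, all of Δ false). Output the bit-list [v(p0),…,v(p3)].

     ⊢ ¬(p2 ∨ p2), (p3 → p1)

Enumerate valuations to refute Γ ⊢ Δ:
  v=0000: Γ:[] Δ:[¬(p2 ∨ p2)=T, (p3 → p1)=T] refutes=False
  v=0001: Γ:[] Δ:[¬(p2 ∨ p2)=T, (p3 → p1)=F] refutes=False
  v=0010: Γ:[] Δ:[¬(p2 ∨ p2)=F, (p3 → p1)=T] refutes=False
  v=0011: Γ:[] Δ:[¬(p2 ∨ p2)=F, (p3 → p1)=F] refutes=True  ← countermodel

Result: [0, 0, 1, 1]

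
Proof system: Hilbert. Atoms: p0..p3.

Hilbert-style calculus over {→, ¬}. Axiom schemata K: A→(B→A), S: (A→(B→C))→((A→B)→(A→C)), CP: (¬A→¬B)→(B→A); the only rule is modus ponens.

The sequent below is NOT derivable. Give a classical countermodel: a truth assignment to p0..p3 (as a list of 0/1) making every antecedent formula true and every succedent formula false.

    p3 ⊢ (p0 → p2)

Enumerate valuations to refute Γ ⊢ Δ:
  v=0000: Γ:[p3=F] Δ:[(p0 → p2)=T] refutes=False
  v=0001: Γ:[p3=T] Δ:[(p0 → p2)=T] refutes=False
  v=0010: Γ:[p3=F] Δ:[(p0 → p2)=T] refutes=False
  v=0011: Γ:[p3=T] Δ:[(p0 → p2)=T] refutes=False
  v=0100: Γ:[p3=F] Δ:[(p0 → p2)=T] refutes=False
  v=0101: Γ:[p3=T] Δ:[(p0 → p2)=T] refutes=False
  v=0110: Γ:[p3=F] Δ:[(p0 → p2)=T] refutes=False
  v=0111: Γ:[p3=T] Δ:[(p0 → p2)=T] refutes=False
  v=1000: Γ:[p3=F] Δ:[(p0 → p2)=F] refutes=False
  v=1001: Γ:[p3=T] Δ:[(p0 → p2)=F] refutes=True  ← countermodel

Result: [1, 0, 0, 1]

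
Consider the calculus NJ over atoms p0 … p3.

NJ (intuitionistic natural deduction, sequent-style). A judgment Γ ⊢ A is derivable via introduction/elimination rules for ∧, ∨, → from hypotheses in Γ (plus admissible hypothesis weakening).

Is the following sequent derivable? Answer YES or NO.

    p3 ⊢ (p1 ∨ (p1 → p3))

Derivation (root first):
[∨I₂] p3 ⊢ (p1 ∨ (p1 → p3))
  [→I] p3 ⊢ (p1 → p3)
    [Wk] p3, p1 ⊢ p3
      [Ax] p3 ⊢ p3

Result: YES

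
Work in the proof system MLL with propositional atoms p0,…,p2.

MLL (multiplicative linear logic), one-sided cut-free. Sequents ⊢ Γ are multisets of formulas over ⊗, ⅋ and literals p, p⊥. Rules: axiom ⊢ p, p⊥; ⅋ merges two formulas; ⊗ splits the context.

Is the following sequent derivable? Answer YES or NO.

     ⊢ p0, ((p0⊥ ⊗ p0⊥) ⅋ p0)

Derivation trace:
[⅋]  ⊢ p0, ((p0⊥ ⊗ p0⊥) ⅋ p0)
  [⊗]  ⊢ p0, p0, (p0⊥ ⊗ p0⊥)
    [Ax]  ⊢ p0, p0⊥
    [Ax]  ⊢ p0, p0⊥

Result: YES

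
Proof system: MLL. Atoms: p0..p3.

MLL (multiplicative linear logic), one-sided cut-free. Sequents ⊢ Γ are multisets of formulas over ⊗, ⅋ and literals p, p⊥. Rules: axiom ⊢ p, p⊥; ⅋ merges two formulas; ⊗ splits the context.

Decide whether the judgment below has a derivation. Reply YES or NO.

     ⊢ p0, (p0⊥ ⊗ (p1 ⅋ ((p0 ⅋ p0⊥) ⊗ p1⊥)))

Derivation trace:
[⊗]  ⊢ p0, (p0⊥ ⊗ (p1 ⅋ ((p0 ⅋ p0⊥) ⊗ p1⊥)))
  [Ax]  ⊢ p0, p0⊥
  [⅋]  ⊢ (p1 ⅋ ((p0 ⅋ p0⊥) ⊗ p1⊥))
    [⊗]  ⊢ p1, ((p0 ⅋ p0⊥) ⊗ p1⊥)
      [⅋]  ⊢ (p0 ⅋ p0⊥)
        [Ax]  ⊢ p0, p0⊥
      [Ax]  ⊢ p1, p1⊥

Result: YES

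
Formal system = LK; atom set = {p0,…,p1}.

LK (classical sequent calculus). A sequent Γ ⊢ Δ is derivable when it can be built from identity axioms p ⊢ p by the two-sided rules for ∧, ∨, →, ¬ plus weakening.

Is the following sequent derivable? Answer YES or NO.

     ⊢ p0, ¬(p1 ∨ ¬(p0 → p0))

Enumerate valuations to refute Γ ⊢ Δ:
  v=00: Γ:[] Δ:[p0=F, ¬(p1 ∨ ¬(p0 → p0))=T] refutes=False
  v=01: Γ:[] Δ:[p0=F, ¬(p1 ∨ ¬(p0 → p0))=F] refutes=True  ← countermodel

Result: NO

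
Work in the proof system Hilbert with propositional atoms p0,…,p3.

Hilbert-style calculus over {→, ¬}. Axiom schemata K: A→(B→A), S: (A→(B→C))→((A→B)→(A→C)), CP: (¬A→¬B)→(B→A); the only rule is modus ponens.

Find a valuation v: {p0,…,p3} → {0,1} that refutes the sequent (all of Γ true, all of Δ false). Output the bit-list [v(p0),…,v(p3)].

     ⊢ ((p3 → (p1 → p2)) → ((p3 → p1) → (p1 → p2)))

Enumerate valuations to refute Γ ⊢ Δ:
  v=0000: Γ:[] Δ:[((p3 → (p1 → p2)) → ((p3 → p1) → (p1 → p2)))=T] refutes=False
  v=0001: Γ:[] Δ:[((p3 → (p1 → p2)) → ((p3 → p1) → (p1 → p2)))=T] refutes=False
  v=0010: Γ:[] Δ:[((p3 → (p1 → p2)) → ((p3 → p1) → (p1 → p2)))=T] refutes=False
  v=0011: Γ:[] Δ:[((p3 → (p1 → p2)) → ((p3 → p1) → (p1 → p2)))=T] refutes=False
  v=0100: Γ:[] Δ:[((p3 → (p1 → p2)) → ((p3 → p1) → (p1 → p2)))=F] refutes=True  ← countermodel

Result: [0, 1, 0, 0]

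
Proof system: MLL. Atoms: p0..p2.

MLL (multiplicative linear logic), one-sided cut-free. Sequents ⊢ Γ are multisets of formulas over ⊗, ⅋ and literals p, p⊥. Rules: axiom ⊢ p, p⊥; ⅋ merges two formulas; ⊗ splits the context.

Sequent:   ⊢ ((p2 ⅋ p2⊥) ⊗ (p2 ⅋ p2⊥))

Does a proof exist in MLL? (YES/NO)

Derivation (root first):
[⊗]  ⊢ ((p2 ⅋ p2⊥) ⊗ (p2 ⅋ p2⊥))
  [⅋]  ⊢ (p2 ⅋ p2⊥)
    [Ax]  ⊢ p2, p2⊥
  [⅋]  ⊢ (p2 ⅋ p2⊥)
    [Ax]  ⊢ p2, p2⊥

Result: YES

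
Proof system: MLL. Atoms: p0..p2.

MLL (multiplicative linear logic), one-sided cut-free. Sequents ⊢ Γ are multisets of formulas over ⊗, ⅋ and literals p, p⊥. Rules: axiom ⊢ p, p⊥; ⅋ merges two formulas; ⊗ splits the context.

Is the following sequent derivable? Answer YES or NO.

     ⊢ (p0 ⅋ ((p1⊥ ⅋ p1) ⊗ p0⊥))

Derivation trace:
[⅋]  ⊢ (p0 ⅋ ((p1⊥ ⅋ p1) ⊗ p0⊥))
  [⊗]  ⊢ p0, ((p1⊥ ⅋ p1) ⊗ p0⊥)
    [⅋]  ⊢ (p1⊥ ⅋ p1)
      [Ax]  ⊢ p1, p1⊥
    [Ax]  ⊢ p0, p0⊥

Result: YES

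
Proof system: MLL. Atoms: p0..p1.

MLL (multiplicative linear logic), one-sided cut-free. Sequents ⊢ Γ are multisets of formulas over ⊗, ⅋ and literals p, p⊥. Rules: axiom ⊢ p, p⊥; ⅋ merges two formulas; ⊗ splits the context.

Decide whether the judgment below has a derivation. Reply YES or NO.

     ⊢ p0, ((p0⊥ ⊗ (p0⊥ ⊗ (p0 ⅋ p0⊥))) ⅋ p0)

Derivation trace:
[⅋]  ⊢ p0, ((p0⊥ ⊗ (p0⊥ ⊗ (p0 ⅋ p0⊥))) ⅋ p0)
  [⊗]  ⊢ p0, p0, (p0⊥ ⊗ (p0⊥ ⊗ (p0 ⅋ p0⊥)))
    [Ax]  ⊢ p0, p0⊥
    [⊗]  ⊢ p0, (p0⊥ ⊗ (p0 ⅋ p0⊥))
      [Ax]  ⊢ p0, p0⊥
      [⅋]  ⊢ (p0 ⅋ p0⊥)
        [Ax]  ⊢ p0, p0⊥

Result: YES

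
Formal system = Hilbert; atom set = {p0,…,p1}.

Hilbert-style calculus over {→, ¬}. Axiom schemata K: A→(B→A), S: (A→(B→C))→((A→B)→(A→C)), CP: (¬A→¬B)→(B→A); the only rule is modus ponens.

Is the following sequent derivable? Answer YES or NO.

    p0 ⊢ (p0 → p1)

Truth-table refutation:
  v=00: Γ:[p0=F] Δ:[(p0 → p1)=T] refutes=False
  v=01: Γ:[p0=F] Δ:[(p0 → p1)=T] refutes=False
  v=10: Γ:[p0=T] Δ:[(p0 → p1)=F] refutes=True  ← countermodel

Result: NO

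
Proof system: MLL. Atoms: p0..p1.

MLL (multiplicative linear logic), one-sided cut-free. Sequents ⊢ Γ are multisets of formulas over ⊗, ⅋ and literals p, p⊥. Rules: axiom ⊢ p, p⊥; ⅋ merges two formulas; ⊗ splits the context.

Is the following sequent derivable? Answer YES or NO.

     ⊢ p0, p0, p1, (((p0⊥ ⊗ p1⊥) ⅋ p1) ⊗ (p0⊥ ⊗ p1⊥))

Proof tree:
[⊗]  ⊢ p0, p0, p1, (((p0⊥ ⊗ p1⊥) ⅋ p1) ⊗ (p0⊥ ⊗ p1⊥))
  [⅋]  ⊢ p0, ((p0⊥ ⊗ p1⊥) ⅋ p1)
    [⊗]  ⊢ p0, p1, (p0⊥ ⊗ p1⊥)
      [Ax]  ⊢ p0, p0⊥
      [Ax]  ⊢ p1, p1⊥
  [⊗]  ⊢ p0, p1, (p0⊥ ⊗ p1⊥)
    [Ax]  ⊢ p0, p0⊥
    [Ax]  ⊢ p1, p1⊥

Result: YES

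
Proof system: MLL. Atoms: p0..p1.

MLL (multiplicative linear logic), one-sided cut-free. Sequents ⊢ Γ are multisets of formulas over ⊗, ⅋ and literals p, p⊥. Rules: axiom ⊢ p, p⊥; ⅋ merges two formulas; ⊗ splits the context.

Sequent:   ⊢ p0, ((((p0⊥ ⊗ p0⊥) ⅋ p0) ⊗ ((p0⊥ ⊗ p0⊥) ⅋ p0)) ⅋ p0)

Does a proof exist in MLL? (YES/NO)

Proof tree:
[⅋]  ⊢ p0, ((((p0⊥ ⊗ p0⊥) ⅋ p0) ⊗ ((p0⊥ ⊗ p0⊥) ⅋ p0)) ⅋ p0)
  [⊗]  ⊢ p0, p0, (((p0⊥ ⊗ p0⊥) ⅋ p0) ⊗ ((p0⊥ ⊗ p0⊥) ⅋ p0))
    [⅋]  ⊢ p0, ((p0⊥ ⊗ p0⊥) ⅋ p0)
      [⊗]  ⊢ p0, p0, (p0⊥ ⊗ p0⊥)
        [Ax]  ⊢ p0, p0⊥
        [Ax]  ⊢ p0, p0⊥
    [⅋]  ⊢ p0, ((p0⊥ ⊗ p0⊥) ⅋ p0)
      [⊗]  ⊢ p0, p0, (p0⊥ ⊗ p0⊥)
        [Ax]  ⊢ p0, p0⊥
        [Ax]  ⊢ p0, p0⊥

Result: YES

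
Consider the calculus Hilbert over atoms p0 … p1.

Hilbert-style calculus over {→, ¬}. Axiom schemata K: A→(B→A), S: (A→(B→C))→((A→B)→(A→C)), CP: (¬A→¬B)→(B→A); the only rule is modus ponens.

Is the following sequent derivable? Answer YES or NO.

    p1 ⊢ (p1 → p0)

Truth-table refutation:
  v=00: Γ:[p1=F] Δ:[(p1 → p0)=T] refutes=False
  v=01: Γ:[p1=T] Δ:[(p1 → p0)=F] refutes=True  ← countermodel

Result: NO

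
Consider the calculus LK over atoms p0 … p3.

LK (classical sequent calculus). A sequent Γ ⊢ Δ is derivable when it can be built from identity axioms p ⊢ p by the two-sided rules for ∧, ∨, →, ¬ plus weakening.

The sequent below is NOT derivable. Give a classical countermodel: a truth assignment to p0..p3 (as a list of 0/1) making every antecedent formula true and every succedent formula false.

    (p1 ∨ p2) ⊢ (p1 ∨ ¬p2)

Truth-table refutation:
  v=0000: Γ:[(p1 ∨ p2)=F] Δ:[(p1 ∨ ¬p2)=T] refutes=False
  v=0001: Γ:[(p1 ∨ p2)=F] Δ:[(p1 ∨ ¬p2)=T] refutes=False
  v=0010: Γ:[(p1 ∨ p2)=T] Δ:[(p1 ∨ ¬p2)=F] refutes=True  ← countermodel

Result: [0, 0, 1, 0]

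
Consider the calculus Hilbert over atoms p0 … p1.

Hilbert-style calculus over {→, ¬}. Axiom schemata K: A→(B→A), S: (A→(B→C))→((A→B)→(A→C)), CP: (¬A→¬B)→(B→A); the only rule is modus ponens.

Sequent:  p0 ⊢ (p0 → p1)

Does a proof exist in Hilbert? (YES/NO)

Enumerate valuations to refute Γ ⊢ Δ:
  v=00: Γ:[p0=F] Δ:[(p0 → p1)=T] refutes=False
  v=01: Γ:[p0=F] Δ:[(p0 → p1)=T] refutes=False
  v=10: Γ:[p0=T] Δ:[(p0 → p1)=F] refutes=True  ← countermodel

Result: NO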